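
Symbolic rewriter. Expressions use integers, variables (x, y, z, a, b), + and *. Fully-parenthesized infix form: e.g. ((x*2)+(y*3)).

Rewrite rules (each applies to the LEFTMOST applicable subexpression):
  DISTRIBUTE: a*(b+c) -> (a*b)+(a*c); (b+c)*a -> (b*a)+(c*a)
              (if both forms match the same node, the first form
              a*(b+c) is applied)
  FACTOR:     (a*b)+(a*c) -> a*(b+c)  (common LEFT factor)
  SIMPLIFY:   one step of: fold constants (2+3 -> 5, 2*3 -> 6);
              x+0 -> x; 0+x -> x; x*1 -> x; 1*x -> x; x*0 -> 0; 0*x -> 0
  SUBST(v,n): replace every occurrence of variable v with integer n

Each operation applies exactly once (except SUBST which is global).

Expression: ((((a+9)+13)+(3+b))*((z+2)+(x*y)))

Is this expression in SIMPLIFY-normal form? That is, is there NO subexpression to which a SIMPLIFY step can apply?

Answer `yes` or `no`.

Answer: yes

Derivation:
Expression: ((((a+9)+13)+(3+b))*((z+2)+(x*y)))
Scanning for simplifiable subexpressions (pre-order)...
  at root: ((((a+9)+13)+(3+b))*((z+2)+(x*y))) (not simplifiable)
  at L: (((a+9)+13)+(3+b)) (not simplifiable)
  at LL: ((a+9)+13) (not simplifiable)
  at LLL: (a+9) (not simplifiable)
  at LR: (3+b) (not simplifiable)
  at R: ((z+2)+(x*y)) (not simplifiable)
  at RL: (z+2) (not simplifiable)
  at RR: (x*y) (not simplifiable)
Result: no simplifiable subexpression found -> normal form.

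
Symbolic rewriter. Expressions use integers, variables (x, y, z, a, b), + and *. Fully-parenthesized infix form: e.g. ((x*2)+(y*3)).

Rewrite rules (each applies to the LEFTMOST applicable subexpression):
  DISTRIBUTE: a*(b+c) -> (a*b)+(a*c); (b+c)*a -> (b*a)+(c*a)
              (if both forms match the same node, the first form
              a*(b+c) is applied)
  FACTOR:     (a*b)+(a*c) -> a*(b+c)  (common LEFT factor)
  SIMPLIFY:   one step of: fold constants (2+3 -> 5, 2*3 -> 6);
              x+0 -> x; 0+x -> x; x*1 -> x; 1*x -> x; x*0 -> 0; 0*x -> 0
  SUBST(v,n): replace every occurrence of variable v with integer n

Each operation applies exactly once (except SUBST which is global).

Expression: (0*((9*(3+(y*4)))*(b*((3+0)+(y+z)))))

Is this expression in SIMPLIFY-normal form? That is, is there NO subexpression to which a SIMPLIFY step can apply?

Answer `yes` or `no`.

Expression: (0*((9*(3+(y*4)))*(b*((3+0)+(y+z)))))
Scanning for simplifiable subexpressions (pre-order)...
  at root: (0*((9*(3+(y*4)))*(b*((3+0)+(y+z))))) (SIMPLIFIABLE)
  at R: ((9*(3+(y*4)))*(b*((3+0)+(y+z)))) (not simplifiable)
  at RL: (9*(3+(y*4))) (not simplifiable)
  at RLR: (3+(y*4)) (not simplifiable)
  at RLRR: (y*4) (not simplifiable)
  at RR: (b*((3+0)+(y+z))) (not simplifiable)
  at RRR: ((3+0)+(y+z)) (not simplifiable)
  at RRRL: (3+0) (SIMPLIFIABLE)
  at RRRR: (y+z) (not simplifiable)
Found simplifiable subexpr at path root: (0*((9*(3+(y*4)))*(b*((3+0)+(y+z)))))
One SIMPLIFY step would give: 0
-> NOT in normal form.

Answer: no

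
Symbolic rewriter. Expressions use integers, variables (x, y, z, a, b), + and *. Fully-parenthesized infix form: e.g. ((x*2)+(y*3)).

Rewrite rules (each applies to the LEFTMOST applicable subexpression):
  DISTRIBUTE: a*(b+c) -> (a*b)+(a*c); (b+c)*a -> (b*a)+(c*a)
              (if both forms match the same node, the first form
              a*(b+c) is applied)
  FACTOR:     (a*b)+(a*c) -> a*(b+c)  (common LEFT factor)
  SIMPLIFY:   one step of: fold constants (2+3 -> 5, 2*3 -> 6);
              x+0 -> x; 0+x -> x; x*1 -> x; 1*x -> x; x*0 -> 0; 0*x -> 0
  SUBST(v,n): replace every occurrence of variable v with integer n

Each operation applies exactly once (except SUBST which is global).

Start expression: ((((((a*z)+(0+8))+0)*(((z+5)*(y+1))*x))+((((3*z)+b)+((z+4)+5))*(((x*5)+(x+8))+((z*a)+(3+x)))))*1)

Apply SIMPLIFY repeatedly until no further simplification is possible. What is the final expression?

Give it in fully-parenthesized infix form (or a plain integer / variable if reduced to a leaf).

Start: ((((((a*z)+(0+8))+0)*(((z+5)*(y+1))*x))+((((3*z)+b)+((z+4)+5))*(((x*5)+(x+8))+((z*a)+(3+x)))))*1)
Step 1: at root: ((((((a*z)+(0+8))+0)*(((z+5)*(y+1))*x))+((((3*z)+b)+((z+4)+5))*(((x*5)+(x+8))+((z*a)+(3+x)))))*1) -> (((((a*z)+(0+8))+0)*(((z+5)*(y+1))*x))+((((3*z)+b)+((z+4)+5))*(((x*5)+(x+8))+((z*a)+(3+x))))); overall: ((((((a*z)+(0+8))+0)*(((z+5)*(y+1))*x))+((((3*z)+b)+((z+4)+5))*(((x*5)+(x+8))+((z*a)+(3+x)))))*1) -> (((((a*z)+(0+8))+0)*(((z+5)*(y+1))*x))+((((3*z)+b)+((z+4)+5))*(((x*5)+(x+8))+((z*a)+(3+x)))))
Step 2: at LL: (((a*z)+(0+8))+0) -> ((a*z)+(0+8)); overall: (((((a*z)+(0+8))+0)*(((z+5)*(y+1))*x))+((((3*z)+b)+((z+4)+5))*(((x*5)+(x+8))+((z*a)+(3+x))))) -> ((((a*z)+(0+8))*(((z+5)*(y+1))*x))+((((3*z)+b)+((z+4)+5))*(((x*5)+(x+8))+((z*a)+(3+x)))))
Step 3: at LLR: (0+8) -> 8; overall: ((((a*z)+(0+8))*(((z+5)*(y+1))*x))+((((3*z)+b)+((z+4)+5))*(((x*5)+(x+8))+((z*a)+(3+x))))) -> ((((a*z)+8)*(((z+5)*(y+1))*x))+((((3*z)+b)+((z+4)+5))*(((x*5)+(x+8))+((z*a)+(3+x)))))
Fixed point: ((((a*z)+8)*(((z+5)*(y+1))*x))+((((3*z)+b)+((z+4)+5))*(((x*5)+(x+8))+((z*a)+(3+x)))))

Answer: ((((a*z)+8)*(((z+5)*(y+1))*x))+((((3*z)+b)+((z+4)+5))*(((x*5)+(x+8))+((z*a)+(3+x)))))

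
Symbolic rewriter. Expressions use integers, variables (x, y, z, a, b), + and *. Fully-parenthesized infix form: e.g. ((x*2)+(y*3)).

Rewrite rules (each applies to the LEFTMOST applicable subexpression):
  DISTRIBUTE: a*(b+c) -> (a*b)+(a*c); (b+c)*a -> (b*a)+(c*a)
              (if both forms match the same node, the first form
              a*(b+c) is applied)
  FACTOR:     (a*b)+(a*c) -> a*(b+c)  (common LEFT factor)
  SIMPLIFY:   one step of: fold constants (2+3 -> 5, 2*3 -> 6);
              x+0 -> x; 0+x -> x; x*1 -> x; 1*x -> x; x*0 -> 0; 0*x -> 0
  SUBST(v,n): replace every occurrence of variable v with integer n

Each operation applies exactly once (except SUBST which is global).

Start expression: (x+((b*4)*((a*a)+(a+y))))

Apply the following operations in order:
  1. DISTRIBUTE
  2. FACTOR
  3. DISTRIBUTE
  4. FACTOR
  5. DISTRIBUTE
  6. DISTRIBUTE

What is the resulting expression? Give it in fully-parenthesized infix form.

Answer: (x+(((b*4)*(a*a))+(((b*4)*a)+((b*4)*y))))

Derivation:
Start: (x+((b*4)*((a*a)+(a+y))))
Apply DISTRIBUTE at R (target: ((b*4)*((a*a)+(a+y)))): (x+((b*4)*((a*a)+(a+y)))) -> (x+(((b*4)*(a*a))+((b*4)*(a+y))))
Apply FACTOR at R (target: (((b*4)*(a*a))+((b*4)*(a+y)))): (x+(((b*4)*(a*a))+((b*4)*(a+y)))) -> (x+((b*4)*((a*a)+(a+y))))
Apply DISTRIBUTE at R (target: ((b*4)*((a*a)+(a+y)))): (x+((b*4)*((a*a)+(a+y)))) -> (x+(((b*4)*(a*a))+((b*4)*(a+y))))
Apply FACTOR at R (target: (((b*4)*(a*a))+((b*4)*(a+y)))): (x+(((b*4)*(a*a))+((b*4)*(a+y)))) -> (x+((b*4)*((a*a)+(a+y))))
Apply DISTRIBUTE at R (target: ((b*4)*((a*a)+(a+y)))): (x+((b*4)*((a*a)+(a+y)))) -> (x+(((b*4)*(a*a))+((b*4)*(a+y))))
Apply DISTRIBUTE at RR (target: ((b*4)*(a+y))): (x+(((b*4)*(a*a))+((b*4)*(a+y)))) -> (x+(((b*4)*(a*a))+(((b*4)*a)+((b*4)*y))))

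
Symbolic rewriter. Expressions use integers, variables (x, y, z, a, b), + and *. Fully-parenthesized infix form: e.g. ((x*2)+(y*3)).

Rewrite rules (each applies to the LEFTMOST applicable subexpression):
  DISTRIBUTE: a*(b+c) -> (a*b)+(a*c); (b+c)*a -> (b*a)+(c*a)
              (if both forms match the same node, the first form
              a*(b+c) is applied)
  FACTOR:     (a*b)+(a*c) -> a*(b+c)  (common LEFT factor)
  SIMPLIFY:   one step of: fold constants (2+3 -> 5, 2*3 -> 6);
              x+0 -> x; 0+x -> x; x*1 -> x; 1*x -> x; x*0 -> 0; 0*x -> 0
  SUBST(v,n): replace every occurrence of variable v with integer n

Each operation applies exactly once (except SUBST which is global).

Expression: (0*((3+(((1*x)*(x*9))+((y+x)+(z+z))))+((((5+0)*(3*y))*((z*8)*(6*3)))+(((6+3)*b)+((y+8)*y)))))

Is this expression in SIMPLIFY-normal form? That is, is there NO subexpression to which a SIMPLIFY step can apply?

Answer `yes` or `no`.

Answer: no

Derivation:
Expression: (0*((3+(((1*x)*(x*9))+((y+x)+(z+z))))+((((5+0)*(3*y))*((z*8)*(6*3)))+(((6+3)*b)+((y+8)*y)))))
Scanning for simplifiable subexpressions (pre-order)...
  at root: (0*((3+(((1*x)*(x*9))+((y+x)+(z+z))))+((((5+0)*(3*y))*((z*8)*(6*3)))+(((6+3)*b)+((y+8)*y))))) (SIMPLIFIABLE)
  at R: ((3+(((1*x)*(x*9))+((y+x)+(z+z))))+((((5+0)*(3*y))*((z*8)*(6*3)))+(((6+3)*b)+((y+8)*y)))) (not simplifiable)
  at RL: (3+(((1*x)*(x*9))+((y+x)+(z+z)))) (not simplifiable)
  at RLR: (((1*x)*(x*9))+((y+x)+(z+z))) (not simplifiable)
  at RLRL: ((1*x)*(x*9)) (not simplifiable)
  at RLRLL: (1*x) (SIMPLIFIABLE)
  at RLRLR: (x*9) (not simplifiable)
  at RLRR: ((y+x)+(z+z)) (not simplifiable)
  at RLRRL: (y+x) (not simplifiable)
  at RLRRR: (z+z) (not simplifiable)
  at RR: ((((5+0)*(3*y))*((z*8)*(6*3)))+(((6+3)*b)+((y+8)*y))) (not simplifiable)
  at RRL: (((5+0)*(3*y))*((z*8)*(6*3))) (not simplifiable)
  at RRLL: ((5+0)*(3*y)) (not simplifiable)
  at RRLLL: (5+0) (SIMPLIFIABLE)
  at RRLLR: (3*y) (not simplifiable)
  at RRLR: ((z*8)*(6*3)) (not simplifiable)
  at RRLRL: (z*8) (not simplifiable)
  at RRLRR: (6*3) (SIMPLIFIABLE)
  at RRR: (((6+3)*b)+((y+8)*y)) (not simplifiable)
  at RRRL: ((6+3)*b) (not simplifiable)
  at RRRLL: (6+3) (SIMPLIFIABLE)
  at RRRR: ((y+8)*y) (not simplifiable)
  at RRRRL: (y+8) (not simplifiable)
Found simplifiable subexpr at path root: (0*((3+(((1*x)*(x*9))+((y+x)+(z+z))))+((((5+0)*(3*y))*((z*8)*(6*3)))+(((6+3)*b)+((y+8)*y)))))
One SIMPLIFY step would give: 0
-> NOT in normal form.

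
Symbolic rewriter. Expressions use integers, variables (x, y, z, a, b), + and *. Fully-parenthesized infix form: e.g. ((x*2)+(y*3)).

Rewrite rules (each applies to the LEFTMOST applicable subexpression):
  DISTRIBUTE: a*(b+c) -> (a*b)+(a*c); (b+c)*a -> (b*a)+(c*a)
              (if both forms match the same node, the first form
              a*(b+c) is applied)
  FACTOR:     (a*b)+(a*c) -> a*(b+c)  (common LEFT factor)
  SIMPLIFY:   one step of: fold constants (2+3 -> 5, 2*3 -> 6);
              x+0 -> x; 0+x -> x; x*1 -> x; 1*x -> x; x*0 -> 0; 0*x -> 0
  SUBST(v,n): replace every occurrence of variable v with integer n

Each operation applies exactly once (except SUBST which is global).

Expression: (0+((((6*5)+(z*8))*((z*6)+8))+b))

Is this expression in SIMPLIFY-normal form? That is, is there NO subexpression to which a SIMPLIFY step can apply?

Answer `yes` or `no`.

Answer: no

Derivation:
Expression: (0+((((6*5)+(z*8))*((z*6)+8))+b))
Scanning for simplifiable subexpressions (pre-order)...
  at root: (0+((((6*5)+(z*8))*((z*6)+8))+b)) (SIMPLIFIABLE)
  at R: ((((6*5)+(z*8))*((z*6)+8))+b) (not simplifiable)
  at RL: (((6*5)+(z*8))*((z*6)+8)) (not simplifiable)
  at RLL: ((6*5)+(z*8)) (not simplifiable)
  at RLLL: (6*5) (SIMPLIFIABLE)
  at RLLR: (z*8) (not simplifiable)
  at RLR: ((z*6)+8) (not simplifiable)
  at RLRL: (z*6) (not simplifiable)
Found simplifiable subexpr at path root: (0+((((6*5)+(z*8))*((z*6)+8))+b))
One SIMPLIFY step would give: ((((6*5)+(z*8))*((z*6)+8))+b)
-> NOT in normal form.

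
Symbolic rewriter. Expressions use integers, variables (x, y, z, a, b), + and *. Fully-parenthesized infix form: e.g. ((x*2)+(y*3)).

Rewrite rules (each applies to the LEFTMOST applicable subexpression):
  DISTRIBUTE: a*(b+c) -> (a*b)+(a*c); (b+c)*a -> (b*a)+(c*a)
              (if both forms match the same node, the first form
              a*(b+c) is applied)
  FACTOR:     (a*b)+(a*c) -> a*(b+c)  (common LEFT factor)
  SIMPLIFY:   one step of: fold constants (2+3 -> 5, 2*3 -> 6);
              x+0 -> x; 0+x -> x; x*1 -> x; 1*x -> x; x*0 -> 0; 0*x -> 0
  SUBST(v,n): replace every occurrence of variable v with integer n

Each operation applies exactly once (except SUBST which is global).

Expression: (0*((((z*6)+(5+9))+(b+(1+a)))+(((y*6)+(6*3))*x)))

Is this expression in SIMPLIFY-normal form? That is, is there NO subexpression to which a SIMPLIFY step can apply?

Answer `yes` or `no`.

Expression: (0*((((z*6)+(5+9))+(b+(1+a)))+(((y*6)+(6*3))*x)))
Scanning for simplifiable subexpressions (pre-order)...
  at root: (0*((((z*6)+(5+9))+(b+(1+a)))+(((y*6)+(6*3))*x))) (SIMPLIFIABLE)
  at R: ((((z*6)+(5+9))+(b+(1+a)))+(((y*6)+(6*3))*x)) (not simplifiable)
  at RL: (((z*6)+(5+9))+(b+(1+a))) (not simplifiable)
  at RLL: ((z*6)+(5+9)) (not simplifiable)
  at RLLL: (z*6) (not simplifiable)
  at RLLR: (5+9) (SIMPLIFIABLE)
  at RLR: (b+(1+a)) (not simplifiable)
  at RLRR: (1+a) (not simplifiable)
  at RR: (((y*6)+(6*3))*x) (not simplifiable)
  at RRL: ((y*6)+(6*3)) (not simplifiable)
  at RRLL: (y*6) (not simplifiable)
  at RRLR: (6*3) (SIMPLIFIABLE)
Found simplifiable subexpr at path root: (0*((((z*6)+(5+9))+(b+(1+a)))+(((y*6)+(6*3))*x)))
One SIMPLIFY step would give: 0
-> NOT in normal form.

Answer: no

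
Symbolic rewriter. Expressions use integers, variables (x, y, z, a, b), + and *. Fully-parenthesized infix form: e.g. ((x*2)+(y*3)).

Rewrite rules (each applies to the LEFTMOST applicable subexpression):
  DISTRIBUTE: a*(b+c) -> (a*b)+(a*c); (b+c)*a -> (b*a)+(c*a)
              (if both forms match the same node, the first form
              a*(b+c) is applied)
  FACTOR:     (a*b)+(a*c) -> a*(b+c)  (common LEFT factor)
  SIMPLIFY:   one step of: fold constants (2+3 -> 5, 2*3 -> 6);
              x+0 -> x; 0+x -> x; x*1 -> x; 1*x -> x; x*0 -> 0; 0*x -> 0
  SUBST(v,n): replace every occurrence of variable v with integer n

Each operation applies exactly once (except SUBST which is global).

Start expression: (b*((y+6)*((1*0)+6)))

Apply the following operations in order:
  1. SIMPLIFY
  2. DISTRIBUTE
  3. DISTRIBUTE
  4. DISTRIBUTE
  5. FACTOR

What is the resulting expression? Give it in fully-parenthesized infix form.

Start: (b*((y+6)*((1*0)+6)))
Apply SIMPLIFY at RRL (target: (1*0)): (b*((y+6)*((1*0)+6))) -> (b*((y+6)*(0+6)))
Apply DISTRIBUTE at R (target: ((y+6)*(0+6))): (b*((y+6)*(0+6))) -> (b*(((y+6)*0)+((y+6)*6)))
Apply DISTRIBUTE at root (target: (b*(((y+6)*0)+((y+6)*6)))): (b*(((y+6)*0)+((y+6)*6))) -> ((b*((y+6)*0))+(b*((y+6)*6)))
Apply DISTRIBUTE at LR (target: ((y+6)*0)): ((b*((y+6)*0))+(b*((y+6)*6))) -> ((b*((y*0)+(6*0)))+(b*((y+6)*6)))
Apply FACTOR at root (target: ((b*((y*0)+(6*0)))+(b*((y+6)*6)))): ((b*((y*0)+(6*0)))+(b*((y+6)*6))) -> (b*(((y*0)+(6*0))+((y+6)*6)))

Answer: (b*(((y*0)+(6*0))+((y+6)*6)))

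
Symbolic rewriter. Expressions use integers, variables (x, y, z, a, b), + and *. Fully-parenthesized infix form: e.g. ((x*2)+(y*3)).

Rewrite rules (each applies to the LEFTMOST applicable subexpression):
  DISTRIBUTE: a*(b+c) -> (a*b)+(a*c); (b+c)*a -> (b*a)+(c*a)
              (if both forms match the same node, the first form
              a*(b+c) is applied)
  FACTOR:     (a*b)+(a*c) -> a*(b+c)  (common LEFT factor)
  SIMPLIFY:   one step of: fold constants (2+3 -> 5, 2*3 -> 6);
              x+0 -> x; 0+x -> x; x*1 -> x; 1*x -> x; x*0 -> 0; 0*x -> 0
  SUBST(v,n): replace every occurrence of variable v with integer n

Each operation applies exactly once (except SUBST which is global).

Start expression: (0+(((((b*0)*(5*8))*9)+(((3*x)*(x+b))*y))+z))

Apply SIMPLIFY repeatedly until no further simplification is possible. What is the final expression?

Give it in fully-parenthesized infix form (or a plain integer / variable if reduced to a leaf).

Start: (0+(((((b*0)*(5*8))*9)+(((3*x)*(x+b))*y))+z))
Step 1: at root: (0+(((((b*0)*(5*8))*9)+(((3*x)*(x+b))*y))+z)) -> (((((b*0)*(5*8))*9)+(((3*x)*(x+b))*y))+z); overall: (0+(((((b*0)*(5*8))*9)+(((3*x)*(x+b))*y))+z)) -> (((((b*0)*(5*8))*9)+(((3*x)*(x+b))*y))+z)
Step 2: at LLLL: (b*0) -> 0; overall: (((((b*0)*(5*8))*9)+(((3*x)*(x+b))*y))+z) -> ((((0*(5*8))*9)+(((3*x)*(x+b))*y))+z)
Step 3: at LLL: (0*(5*8)) -> 0; overall: ((((0*(5*8))*9)+(((3*x)*(x+b))*y))+z) -> (((0*9)+(((3*x)*(x+b))*y))+z)
Step 4: at LL: (0*9) -> 0; overall: (((0*9)+(((3*x)*(x+b))*y))+z) -> ((0+(((3*x)*(x+b))*y))+z)
Step 5: at L: (0+(((3*x)*(x+b))*y)) -> (((3*x)*(x+b))*y); overall: ((0+(((3*x)*(x+b))*y))+z) -> ((((3*x)*(x+b))*y)+z)
Fixed point: ((((3*x)*(x+b))*y)+z)

Answer: ((((3*x)*(x+b))*y)+z)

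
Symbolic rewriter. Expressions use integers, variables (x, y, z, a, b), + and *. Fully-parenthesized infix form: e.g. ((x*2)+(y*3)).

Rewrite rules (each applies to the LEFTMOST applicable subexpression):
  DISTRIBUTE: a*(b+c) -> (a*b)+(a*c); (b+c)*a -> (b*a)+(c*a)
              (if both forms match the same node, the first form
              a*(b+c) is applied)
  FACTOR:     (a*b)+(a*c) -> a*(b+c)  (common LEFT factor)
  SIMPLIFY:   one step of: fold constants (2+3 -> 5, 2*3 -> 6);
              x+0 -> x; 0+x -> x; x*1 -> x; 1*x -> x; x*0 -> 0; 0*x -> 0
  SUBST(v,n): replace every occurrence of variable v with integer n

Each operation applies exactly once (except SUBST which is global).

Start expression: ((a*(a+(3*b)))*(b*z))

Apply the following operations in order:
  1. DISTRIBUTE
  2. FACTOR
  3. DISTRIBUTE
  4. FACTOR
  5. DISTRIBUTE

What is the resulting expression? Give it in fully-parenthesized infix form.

Answer: (((a*a)+(a*(3*b)))*(b*z))

Derivation:
Start: ((a*(a+(3*b)))*(b*z))
Apply DISTRIBUTE at L (target: (a*(a+(3*b)))): ((a*(a+(3*b)))*(b*z)) -> (((a*a)+(a*(3*b)))*(b*z))
Apply FACTOR at L (target: ((a*a)+(a*(3*b)))): (((a*a)+(a*(3*b)))*(b*z)) -> ((a*(a+(3*b)))*(b*z))
Apply DISTRIBUTE at L (target: (a*(a+(3*b)))): ((a*(a+(3*b)))*(b*z)) -> (((a*a)+(a*(3*b)))*(b*z))
Apply FACTOR at L (target: ((a*a)+(a*(3*b)))): (((a*a)+(a*(3*b)))*(b*z)) -> ((a*(a+(3*b)))*(b*z))
Apply DISTRIBUTE at L (target: (a*(a+(3*b)))): ((a*(a+(3*b)))*(b*z)) -> (((a*a)+(a*(3*b)))*(b*z))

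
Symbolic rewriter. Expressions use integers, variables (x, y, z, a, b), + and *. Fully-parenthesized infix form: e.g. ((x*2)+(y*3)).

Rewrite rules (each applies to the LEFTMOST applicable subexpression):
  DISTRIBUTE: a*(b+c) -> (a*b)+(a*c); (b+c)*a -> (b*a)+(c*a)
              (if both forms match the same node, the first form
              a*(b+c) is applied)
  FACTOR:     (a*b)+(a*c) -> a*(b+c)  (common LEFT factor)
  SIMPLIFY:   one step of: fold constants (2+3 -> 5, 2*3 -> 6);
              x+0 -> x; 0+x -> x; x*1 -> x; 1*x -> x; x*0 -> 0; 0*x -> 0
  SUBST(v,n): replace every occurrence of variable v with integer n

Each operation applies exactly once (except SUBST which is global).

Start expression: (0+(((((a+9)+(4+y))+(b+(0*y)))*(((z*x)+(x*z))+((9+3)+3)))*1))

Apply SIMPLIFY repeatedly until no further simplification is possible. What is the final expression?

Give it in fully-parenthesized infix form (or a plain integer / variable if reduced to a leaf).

Start: (0+(((((a+9)+(4+y))+(b+(0*y)))*(((z*x)+(x*z))+((9+3)+3)))*1))
Step 1: at root: (0+(((((a+9)+(4+y))+(b+(0*y)))*(((z*x)+(x*z))+((9+3)+3)))*1)) -> (((((a+9)+(4+y))+(b+(0*y)))*(((z*x)+(x*z))+((9+3)+3)))*1); overall: (0+(((((a+9)+(4+y))+(b+(0*y)))*(((z*x)+(x*z))+((9+3)+3)))*1)) -> (((((a+9)+(4+y))+(b+(0*y)))*(((z*x)+(x*z))+((9+3)+3)))*1)
Step 2: at root: (((((a+9)+(4+y))+(b+(0*y)))*(((z*x)+(x*z))+((9+3)+3)))*1) -> ((((a+9)+(4+y))+(b+(0*y)))*(((z*x)+(x*z))+((9+3)+3))); overall: (((((a+9)+(4+y))+(b+(0*y)))*(((z*x)+(x*z))+((9+3)+3)))*1) -> ((((a+9)+(4+y))+(b+(0*y)))*(((z*x)+(x*z))+((9+3)+3)))
Step 3: at LRR: (0*y) -> 0; overall: ((((a+9)+(4+y))+(b+(0*y)))*(((z*x)+(x*z))+((9+3)+3))) -> ((((a+9)+(4+y))+(b+0))*(((z*x)+(x*z))+((9+3)+3)))
Step 4: at LR: (b+0) -> b; overall: ((((a+9)+(4+y))+(b+0))*(((z*x)+(x*z))+((9+3)+3))) -> ((((a+9)+(4+y))+b)*(((z*x)+(x*z))+((9+3)+3)))
Step 5: at RRL: (9+3) -> 12; overall: ((((a+9)+(4+y))+b)*(((z*x)+(x*z))+((9+3)+3))) -> ((((a+9)+(4+y))+b)*(((z*x)+(x*z))+(12+3)))
Step 6: at RR: (12+3) -> 15; overall: ((((a+9)+(4+y))+b)*(((z*x)+(x*z))+(12+3))) -> ((((a+9)+(4+y))+b)*(((z*x)+(x*z))+15))
Fixed point: ((((a+9)+(4+y))+b)*(((z*x)+(x*z))+15))

Answer: ((((a+9)+(4+y))+b)*(((z*x)+(x*z))+15))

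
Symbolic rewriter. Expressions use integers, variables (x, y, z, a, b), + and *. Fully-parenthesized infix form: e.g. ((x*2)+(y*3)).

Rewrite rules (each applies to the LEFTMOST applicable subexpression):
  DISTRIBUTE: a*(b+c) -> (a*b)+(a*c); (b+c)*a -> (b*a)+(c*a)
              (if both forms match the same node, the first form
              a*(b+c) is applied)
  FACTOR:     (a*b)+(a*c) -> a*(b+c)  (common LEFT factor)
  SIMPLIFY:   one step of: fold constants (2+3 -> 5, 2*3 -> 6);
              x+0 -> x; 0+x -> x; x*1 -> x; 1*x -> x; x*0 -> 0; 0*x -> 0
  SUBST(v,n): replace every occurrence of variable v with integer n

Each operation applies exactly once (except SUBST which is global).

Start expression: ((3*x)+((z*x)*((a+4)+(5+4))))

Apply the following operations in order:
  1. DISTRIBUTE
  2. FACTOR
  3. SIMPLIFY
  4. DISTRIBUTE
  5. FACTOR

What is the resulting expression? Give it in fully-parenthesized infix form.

Answer: ((3*x)+((z*x)*((a+4)+9)))

Derivation:
Start: ((3*x)+((z*x)*((a+4)+(5+4))))
Apply DISTRIBUTE at R (target: ((z*x)*((a+4)+(5+4)))): ((3*x)+((z*x)*((a+4)+(5+4)))) -> ((3*x)+(((z*x)*(a+4))+((z*x)*(5+4))))
Apply FACTOR at R (target: (((z*x)*(a+4))+((z*x)*(5+4)))): ((3*x)+(((z*x)*(a+4))+((z*x)*(5+4)))) -> ((3*x)+((z*x)*((a+4)+(5+4))))
Apply SIMPLIFY at RRR (target: (5+4)): ((3*x)+((z*x)*((a+4)+(5+4)))) -> ((3*x)+((z*x)*((a+4)+9)))
Apply DISTRIBUTE at R (target: ((z*x)*((a+4)+9))): ((3*x)+((z*x)*((a+4)+9))) -> ((3*x)+(((z*x)*(a+4))+((z*x)*9)))
Apply FACTOR at R (target: (((z*x)*(a+4))+((z*x)*9))): ((3*x)+(((z*x)*(a+4))+((z*x)*9))) -> ((3*x)+((z*x)*((a+4)+9)))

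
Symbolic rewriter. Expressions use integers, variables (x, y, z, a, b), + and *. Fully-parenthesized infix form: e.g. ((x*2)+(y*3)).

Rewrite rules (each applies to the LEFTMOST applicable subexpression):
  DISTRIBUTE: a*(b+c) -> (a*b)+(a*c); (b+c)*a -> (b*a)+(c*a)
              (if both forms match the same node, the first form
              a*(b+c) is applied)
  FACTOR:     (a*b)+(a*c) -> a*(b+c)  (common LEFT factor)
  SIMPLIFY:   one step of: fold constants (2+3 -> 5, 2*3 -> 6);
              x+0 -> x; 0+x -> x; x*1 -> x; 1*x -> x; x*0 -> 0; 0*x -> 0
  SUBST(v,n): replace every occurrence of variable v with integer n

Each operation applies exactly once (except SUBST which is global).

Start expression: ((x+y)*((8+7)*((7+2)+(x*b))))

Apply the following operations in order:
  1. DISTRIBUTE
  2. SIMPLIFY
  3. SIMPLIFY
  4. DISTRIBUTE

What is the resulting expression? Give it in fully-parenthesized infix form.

Answer: ((x*((15*9)+(15*(x*b))))+(y*((8+7)*((7+2)+(x*b)))))

Derivation:
Start: ((x+y)*((8+7)*((7+2)+(x*b))))
Apply DISTRIBUTE at root (target: ((x+y)*((8+7)*((7+2)+(x*b))))): ((x+y)*((8+7)*((7+2)+(x*b)))) -> ((x*((8+7)*((7+2)+(x*b))))+(y*((8+7)*((7+2)+(x*b)))))
Apply SIMPLIFY at LRL (target: (8+7)): ((x*((8+7)*((7+2)+(x*b))))+(y*((8+7)*((7+2)+(x*b))))) -> ((x*(15*((7+2)+(x*b))))+(y*((8+7)*((7+2)+(x*b)))))
Apply SIMPLIFY at LRRL (target: (7+2)): ((x*(15*((7+2)+(x*b))))+(y*((8+7)*((7+2)+(x*b))))) -> ((x*(15*(9+(x*b))))+(y*((8+7)*((7+2)+(x*b)))))
Apply DISTRIBUTE at LR (target: (15*(9+(x*b)))): ((x*(15*(9+(x*b))))+(y*((8+7)*((7+2)+(x*b))))) -> ((x*((15*9)+(15*(x*b))))+(y*((8+7)*((7+2)+(x*b)))))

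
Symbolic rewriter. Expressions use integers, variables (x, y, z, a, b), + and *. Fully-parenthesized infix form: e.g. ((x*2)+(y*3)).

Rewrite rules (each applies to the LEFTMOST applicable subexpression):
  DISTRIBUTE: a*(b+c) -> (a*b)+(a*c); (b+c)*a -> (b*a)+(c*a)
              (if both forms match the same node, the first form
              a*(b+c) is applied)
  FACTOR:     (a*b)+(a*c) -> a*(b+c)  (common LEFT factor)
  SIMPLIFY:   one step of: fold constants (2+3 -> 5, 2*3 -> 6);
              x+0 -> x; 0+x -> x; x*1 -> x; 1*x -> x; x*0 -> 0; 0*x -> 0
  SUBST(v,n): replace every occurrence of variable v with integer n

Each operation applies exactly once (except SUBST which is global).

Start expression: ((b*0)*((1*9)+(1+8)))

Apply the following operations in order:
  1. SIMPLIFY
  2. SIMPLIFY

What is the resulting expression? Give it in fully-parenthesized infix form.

Start: ((b*0)*((1*9)+(1+8)))
Apply SIMPLIFY at L (target: (b*0)): ((b*0)*((1*9)+(1+8))) -> (0*((1*9)+(1+8)))
Apply SIMPLIFY at root (target: (0*((1*9)+(1+8)))): (0*((1*9)+(1+8))) -> 0

Answer: 0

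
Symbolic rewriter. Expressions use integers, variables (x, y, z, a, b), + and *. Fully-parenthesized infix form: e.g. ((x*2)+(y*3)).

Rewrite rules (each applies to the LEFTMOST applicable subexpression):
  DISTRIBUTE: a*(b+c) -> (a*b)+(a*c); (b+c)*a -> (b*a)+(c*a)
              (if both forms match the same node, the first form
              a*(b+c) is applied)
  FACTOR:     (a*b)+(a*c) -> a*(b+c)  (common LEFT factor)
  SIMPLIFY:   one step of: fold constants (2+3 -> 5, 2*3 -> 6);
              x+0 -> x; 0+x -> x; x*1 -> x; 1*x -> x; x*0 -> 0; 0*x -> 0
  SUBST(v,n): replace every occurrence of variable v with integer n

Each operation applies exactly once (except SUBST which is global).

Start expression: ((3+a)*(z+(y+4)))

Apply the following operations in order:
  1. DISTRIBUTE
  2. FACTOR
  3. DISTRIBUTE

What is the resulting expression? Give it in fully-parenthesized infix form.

Start: ((3+a)*(z+(y+4)))
Apply DISTRIBUTE at root (target: ((3+a)*(z+(y+4)))): ((3+a)*(z+(y+4))) -> (((3+a)*z)+((3+a)*(y+4)))
Apply FACTOR at root (target: (((3+a)*z)+((3+a)*(y+4)))): (((3+a)*z)+((3+a)*(y+4))) -> ((3+a)*(z+(y+4)))
Apply DISTRIBUTE at root (target: ((3+a)*(z+(y+4)))): ((3+a)*(z+(y+4))) -> (((3+a)*z)+((3+a)*(y+4)))

Answer: (((3+a)*z)+((3+a)*(y+4)))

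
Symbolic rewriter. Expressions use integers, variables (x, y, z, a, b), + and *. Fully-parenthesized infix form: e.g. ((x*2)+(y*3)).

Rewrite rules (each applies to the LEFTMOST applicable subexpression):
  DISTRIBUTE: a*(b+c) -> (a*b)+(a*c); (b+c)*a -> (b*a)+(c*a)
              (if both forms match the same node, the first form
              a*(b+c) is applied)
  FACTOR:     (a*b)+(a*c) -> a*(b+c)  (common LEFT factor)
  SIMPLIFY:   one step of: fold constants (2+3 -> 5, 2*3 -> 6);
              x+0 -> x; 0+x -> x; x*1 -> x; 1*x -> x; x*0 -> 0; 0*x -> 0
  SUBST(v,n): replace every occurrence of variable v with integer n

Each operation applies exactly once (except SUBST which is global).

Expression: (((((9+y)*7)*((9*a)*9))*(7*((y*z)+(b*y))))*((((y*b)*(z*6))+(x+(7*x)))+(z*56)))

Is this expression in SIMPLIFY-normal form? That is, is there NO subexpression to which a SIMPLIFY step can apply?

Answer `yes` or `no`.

Answer: yes

Derivation:
Expression: (((((9+y)*7)*((9*a)*9))*(7*((y*z)+(b*y))))*((((y*b)*(z*6))+(x+(7*x)))+(z*56)))
Scanning for simplifiable subexpressions (pre-order)...
  at root: (((((9+y)*7)*((9*a)*9))*(7*((y*z)+(b*y))))*((((y*b)*(z*6))+(x+(7*x)))+(z*56))) (not simplifiable)
  at L: ((((9+y)*7)*((9*a)*9))*(7*((y*z)+(b*y)))) (not simplifiable)
  at LL: (((9+y)*7)*((9*a)*9)) (not simplifiable)
  at LLL: ((9+y)*7) (not simplifiable)
  at LLLL: (9+y) (not simplifiable)
  at LLR: ((9*a)*9) (not simplifiable)
  at LLRL: (9*a) (not simplifiable)
  at LR: (7*((y*z)+(b*y))) (not simplifiable)
  at LRR: ((y*z)+(b*y)) (not simplifiable)
  at LRRL: (y*z) (not simplifiable)
  at LRRR: (b*y) (not simplifiable)
  at R: ((((y*b)*(z*6))+(x+(7*x)))+(z*56)) (not simplifiable)
  at RL: (((y*b)*(z*6))+(x+(7*x))) (not simplifiable)
  at RLL: ((y*b)*(z*6)) (not simplifiable)
  at RLLL: (y*b) (not simplifiable)
  at RLLR: (z*6) (not simplifiable)
  at RLR: (x+(7*x)) (not simplifiable)
  at RLRR: (7*x) (not simplifiable)
  at RR: (z*56) (not simplifiable)
Result: no simplifiable subexpression found -> normal form.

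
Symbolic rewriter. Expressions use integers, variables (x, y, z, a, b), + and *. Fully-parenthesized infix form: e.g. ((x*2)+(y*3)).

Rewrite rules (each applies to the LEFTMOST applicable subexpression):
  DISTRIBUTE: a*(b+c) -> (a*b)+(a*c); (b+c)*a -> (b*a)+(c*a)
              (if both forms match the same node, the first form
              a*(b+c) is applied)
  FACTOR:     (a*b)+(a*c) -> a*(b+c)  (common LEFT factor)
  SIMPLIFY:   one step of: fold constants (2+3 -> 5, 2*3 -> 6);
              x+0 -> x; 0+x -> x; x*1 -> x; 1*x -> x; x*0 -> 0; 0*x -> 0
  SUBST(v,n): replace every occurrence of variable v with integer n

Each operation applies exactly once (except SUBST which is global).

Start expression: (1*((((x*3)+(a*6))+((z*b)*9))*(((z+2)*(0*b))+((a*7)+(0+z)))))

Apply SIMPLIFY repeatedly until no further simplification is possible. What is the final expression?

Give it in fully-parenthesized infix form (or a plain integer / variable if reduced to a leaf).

Answer: ((((x*3)+(a*6))+((z*b)*9))*((a*7)+z))

Derivation:
Start: (1*((((x*3)+(a*6))+((z*b)*9))*(((z+2)*(0*b))+((a*7)+(0+z)))))
Step 1: at root: (1*((((x*3)+(a*6))+((z*b)*9))*(((z+2)*(0*b))+((a*7)+(0+z))))) -> ((((x*3)+(a*6))+((z*b)*9))*(((z+2)*(0*b))+((a*7)+(0+z)))); overall: (1*((((x*3)+(a*6))+((z*b)*9))*(((z+2)*(0*b))+((a*7)+(0+z))))) -> ((((x*3)+(a*6))+((z*b)*9))*(((z+2)*(0*b))+((a*7)+(0+z))))
Step 2: at RLR: (0*b) -> 0; overall: ((((x*3)+(a*6))+((z*b)*9))*(((z+2)*(0*b))+((a*7)+(0+z)))) -> ((((x*3)+(a*6))+((z*b)*9))*(((z+2)*0)+((a*7)+(0+z))))
Step 3: at RL: ((z+2)*0) -> 0; overall: ((((x*3)+(a*6))+((z*b)*9))*(((z+2)*0)+((a*7)+(0+z)))) -> ((((x*3)+(a*6))+((z*b)*9))*(0+((a*7)+(0+z))))
Step 4: at R: (0+((a*7)+(0+z))) -> ((a*7)+(0+z)); overall: ((((x*3)+(a*6))+((z*b)*9))*(0+((a*7)+(0+z)))) -> ((((x*3)+(a*6))+((z*b)*9))*((a*7)+(0+z)))
Step 5: at RR: (0+z) -> z; overall: ((((x*3)+(a*6))+((z*b)*9))*((a*7)+(0+z))) -> ((((x*3)+(a*6))+((z*b)*9))*((a*7)+z))
Fixed point: ((((x*3)+(a*6))+((z*b)*9))*((a*7)+z))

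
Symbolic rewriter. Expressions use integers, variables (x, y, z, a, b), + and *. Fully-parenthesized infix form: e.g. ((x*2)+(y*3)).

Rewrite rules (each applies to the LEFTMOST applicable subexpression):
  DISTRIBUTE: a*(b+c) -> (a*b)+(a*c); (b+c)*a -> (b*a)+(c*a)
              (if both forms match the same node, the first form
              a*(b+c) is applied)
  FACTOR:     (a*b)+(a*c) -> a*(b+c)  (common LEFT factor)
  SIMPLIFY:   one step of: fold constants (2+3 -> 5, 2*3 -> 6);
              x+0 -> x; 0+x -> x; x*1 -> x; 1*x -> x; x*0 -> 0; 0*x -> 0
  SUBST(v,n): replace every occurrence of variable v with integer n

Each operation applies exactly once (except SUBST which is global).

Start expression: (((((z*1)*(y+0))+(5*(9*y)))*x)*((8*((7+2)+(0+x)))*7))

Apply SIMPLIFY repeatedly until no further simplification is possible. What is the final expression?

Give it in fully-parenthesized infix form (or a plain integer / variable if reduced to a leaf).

Answer: ((((z*y)+(5*(9*y)))*x)*((8*(9+x))*7))

Derivation:
Start: (((((z*1)*(y+0))+(5*(9*y)))*x)*((8*((7+2)+(0+x)))*7))
Step 1: at LLLL: (z*1) -> z; overall: (((((z*1)*(y+0))+(5*(9*y)))*x)*((8*((7+2)+(0+x)))*7)) -> ((((z*(y+0))+(5*(9*y)))*x)*((8*((7+2)+(0+x)))*7))
Step 2: at LLLR: (y+0) -> y; overall: ((((z*(y+0))+(5*(9*y)))*x)*((8*((7+2)+(0+x)))*7)) -> ((((z*y)+(5*(9*y)))*x)*((8*((7+2)+(0+x)))*7))
Step 3: at RLRL: (7+2) -> 9; overall: ((((z*y)+(5*(9*y)))*x)*((8*((7+2)+(0+x)))*7)) -> ((((z*y)+(5*(9*y)))*x)*((8*(9+(0+x)))*7))
Step 4: at RLRR: (0+x) -> x; overall: ((((z*y)+(5*(9*y)))*x)*((8*(9+(0+x)))*7)) -> ((((z*y)+(5*(9*y)))*x)*((8*(9+x))*7))
Fixed point: ((((z*y)+(5*(9*y)))*x)*((8*(9+x))*7))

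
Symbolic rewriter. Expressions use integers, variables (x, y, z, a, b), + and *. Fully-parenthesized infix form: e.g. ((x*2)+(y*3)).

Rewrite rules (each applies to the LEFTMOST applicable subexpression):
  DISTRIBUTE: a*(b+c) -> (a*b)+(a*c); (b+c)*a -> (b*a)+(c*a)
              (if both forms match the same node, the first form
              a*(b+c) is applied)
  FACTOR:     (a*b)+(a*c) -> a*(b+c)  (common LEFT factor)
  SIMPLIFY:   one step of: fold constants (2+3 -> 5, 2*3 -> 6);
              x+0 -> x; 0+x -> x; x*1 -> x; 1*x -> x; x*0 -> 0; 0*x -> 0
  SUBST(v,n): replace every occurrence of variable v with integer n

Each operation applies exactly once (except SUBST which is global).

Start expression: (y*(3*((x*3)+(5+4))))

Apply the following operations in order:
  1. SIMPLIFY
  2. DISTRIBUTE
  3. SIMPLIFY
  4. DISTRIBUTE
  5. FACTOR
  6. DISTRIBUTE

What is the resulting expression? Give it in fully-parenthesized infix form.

Start: (y*(3*((x*3)+(5+4))))
Apply SIMPLIFY at RRR (target: (5+4)): (y*(3*((x*3)+(5+4)))) -> (y*(3*((x*3)+9)))
Apply DISTRIBUTE at R (target: (3*((x*3)+9))): (y*(3*((x*3)+9))) -> (y*((3*(x*3))+(3*9)))
Apply SIMPLIFY at RR (target: (3*9)): (y*((3*(x*3))+(3*9))) -> (y*((3*(x*3))+27))
Apply DISTRIBUTE at root (target: (y*((3*(x*3))+27))): (y*((3*(x*3))+27)) -> ((y*(3*(x*3)))+(y*27))
Apply FACTOR at root (target: ((y*(3*(x*3)))+(y*27))): ((y*(3*(x*3)))+(y*27)) -> (y*((3*(x*3))+27))
Apply DISTRIBUTE at root (target: (y*((3*(x*3))+27))): (y*((3*(x*3))+27)) -> ((y*(3*(x*3)))+(y*27))

Answer: ((y*(3*(x*3)))+(y*27))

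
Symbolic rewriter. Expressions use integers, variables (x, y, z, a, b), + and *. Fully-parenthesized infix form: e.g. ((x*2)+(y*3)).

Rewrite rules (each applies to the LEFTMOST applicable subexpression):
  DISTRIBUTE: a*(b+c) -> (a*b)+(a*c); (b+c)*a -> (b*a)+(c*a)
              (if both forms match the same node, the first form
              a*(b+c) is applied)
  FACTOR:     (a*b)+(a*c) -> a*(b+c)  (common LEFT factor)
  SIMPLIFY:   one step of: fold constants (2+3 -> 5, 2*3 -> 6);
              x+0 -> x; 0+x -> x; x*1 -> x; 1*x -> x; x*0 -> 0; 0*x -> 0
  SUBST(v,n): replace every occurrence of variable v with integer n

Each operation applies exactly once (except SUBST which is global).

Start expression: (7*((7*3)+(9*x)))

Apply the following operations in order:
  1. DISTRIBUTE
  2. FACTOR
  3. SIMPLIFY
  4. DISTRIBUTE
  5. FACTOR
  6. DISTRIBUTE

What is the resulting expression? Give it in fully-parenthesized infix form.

Answer: ((7*21)+(7*(9*x)))

Derivation:
Start: (7*((7*3)+(9*x)))
Apply DISTRIBUTE at root (target: (7*((7*3)+(9*x)))): (7*((7*3)+(9*x))) -> ((7*(7*3))+(7*(9*x)))
Apply FACTOR at root (target: ((7*(7*3))+(7*(9*x)))): ((7*(7*3))+(7*(9*x))) -> (7*((7*3)+(9*x)))
Apply SIMPLIFY at RL (target: (7*3)): (7*((7*3)+(9*x))) -> (7*(21+(9*x)))
Apply DISTRIBUTE at root (target: (7*(21+(9*x)))): (7*(21+(9*x))) -> ((7*21)+(7*(9*x)))
Apply FACTOR at root (target: ((7*21)+(7*(9*x)))): ((7*21)+(7*(9*x))) -> (7*(21+(9*x)))
Apply DISTRIBUTE at root (target: (7*(21+(9*x)))): (7*(21+(9*x))) -> ((7*21)+(7*(9*x)))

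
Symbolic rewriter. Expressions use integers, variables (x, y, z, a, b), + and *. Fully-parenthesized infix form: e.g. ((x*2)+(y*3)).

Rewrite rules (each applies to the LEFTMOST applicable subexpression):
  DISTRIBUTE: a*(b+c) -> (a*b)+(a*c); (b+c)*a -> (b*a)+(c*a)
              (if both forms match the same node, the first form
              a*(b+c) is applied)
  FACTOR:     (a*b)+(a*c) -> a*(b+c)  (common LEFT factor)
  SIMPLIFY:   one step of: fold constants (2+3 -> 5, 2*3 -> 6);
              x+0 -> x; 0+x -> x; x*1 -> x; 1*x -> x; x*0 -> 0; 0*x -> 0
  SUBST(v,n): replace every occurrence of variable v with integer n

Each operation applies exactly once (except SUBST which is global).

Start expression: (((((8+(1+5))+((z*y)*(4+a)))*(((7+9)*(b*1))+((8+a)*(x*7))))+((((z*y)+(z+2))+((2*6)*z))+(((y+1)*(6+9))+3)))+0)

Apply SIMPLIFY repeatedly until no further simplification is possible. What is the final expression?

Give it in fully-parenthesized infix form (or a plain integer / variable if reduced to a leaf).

Answer: (((14+((z*y)*(4+a)))*((16*b)+((8+a)*(x*7))))+((((z*y)+(z+2))+(12*z))+(((y+1)*15)+3)))

Derivation:
Start: (((((8+(1+5))+((z*y)*(4+a)))*(((7+9)*(b*1))+((8+a)*(x*7))))+((((z*y)+(z+2))+((2*6)*z))+(((y+1)*(6+9))+3)))+0)
Step 1: at root: (((((8+(1+5))+((z*y)*(4+a)))*(((7+9)*(b*1))+((8+a)*(x*7))))+((((z*y)+(z+2))+((2*6)*z))+(((y+1)*(6+9))+3)))+0) -> ((((8+(1+5))+((z*y)*(4+a)))*(((7+9)*(b*1))+((8+a)*(x*7))))+((((z*y)+(z+2))+((2*6)*z))+(((y+1)*(6+9))+3))); overall: (((((8+(1+5))+((z*y)*(4+a)))*(((7+9)*(b*1))+((8+a)*(x*7))))+((((z*y)+(z+2))+((2*6)*z))+(((y+1)*(6+9))+3)))+0) -> ((((8+(1+5))+((z*y)*(4+a)))*(((7+9)*(b*1))+((8+a)*(x*7))))+((((z*y)+(z+2))+((2*6)*z))+(((y+1)*(6+9))+3)))
Step 2: at LLLR: (1+5) -> 6; overall: ((((8+(1+5))+((z*y)*(4+a)))*(((7+9)*(b*1))+((8+a)*(x*7))))+((((z*y)+(z+2))+((2*6)*z))+(((y+1)*(6+9))+3))) -> ((((8+6)+((z*y)*(4+a)))*(((7+9)*(b*1))+((8+a)*(x*7))))+((((z*y)+(z+2))+((2*6)*z))+(((y+1)*(6+9))+3)))
Step 3: at LLL: (8+6) -> 14; overall: ((((8+6)+((z*y)*(4+a)))*(((7+9)*(b*1))+((8+a)*(x*7))))+((((z*y)+(z+2))+((2*6)*z))+(((y+1)*(6+9))+3))) -> (((14+((z*y)*(4+a)))*(((7+9)*(b*1))+((8+a)*(x*7))))+((((z*y)+(z+2))+((2*6)*z))+(((y+1)*(6+9))+3)))
Step 4: at LRLL: (7+9) -> 16; overall: (((14+((z*y)*(4+a)))*(((7+9)*(b*1))+((8+a)*(x*7))))+((((z*y)+(z+2))+((2*6)*z))+(((y+1)*(6+9))+3))) -> (((14+((z*y)*(4+a)))*((16*(b*1))+((8+a)*(x*7))))+((((z*y)+(z+2))+((2*6)*z))+(((y+1)*(6+9))+3)))
Step 5: at LRLR: (b*1) -> b; overall: (((14+((z*y)*(4+a)))*((16*(b*1))+((8+a)*(x*7))))+((((z*y)+(z+2))+((2*6)*z))+(((y+1)*(6+9))+3))) -> (((14+((z*y)*(4+a)))*((16*b)+((8+a)*(x*7))))+((((z*y)+(z+2))+((2*6)*z))+(((y+1)*(6+9))+3)))
Step 6: at RLRL: (2*6) -> 12; overall: (((14+((z*y)*(4+a)))*((16*b)+((8+a)*(x*7))))+((((z*y)+(z+2))+((2*6)*z))+(((y+1)*(6+9))+3))) -> (((14+((z*y)*(4+a)))*((16*b)+((8+a)*(x*7))))+((((z*y)+(z+2))+(12*z))+(((y+1)*(6+9))+3)))
Step 7: at RRLR: (6+9) -> 15; overall: (((14+((z*y)*(4+a)))*((16*b)+((8+a)*(x*7))))+((((z*y)+(z+2))+(12*z))+(((y+1)*(6+9))+3))) -> (((14+((z*y)*(4+a)))*((16*b)+((8+a)*(x*7))))+((((z*y)+(z+2))+(12*z))+(((y+1)*15)+3)))
Fixed point: (((14+((z*y)*(4+a)))*((16*b)+((8+a)*(x*7))))+((((z*y)+(z+2))+(12*z))+(((y+1)*15)+3)))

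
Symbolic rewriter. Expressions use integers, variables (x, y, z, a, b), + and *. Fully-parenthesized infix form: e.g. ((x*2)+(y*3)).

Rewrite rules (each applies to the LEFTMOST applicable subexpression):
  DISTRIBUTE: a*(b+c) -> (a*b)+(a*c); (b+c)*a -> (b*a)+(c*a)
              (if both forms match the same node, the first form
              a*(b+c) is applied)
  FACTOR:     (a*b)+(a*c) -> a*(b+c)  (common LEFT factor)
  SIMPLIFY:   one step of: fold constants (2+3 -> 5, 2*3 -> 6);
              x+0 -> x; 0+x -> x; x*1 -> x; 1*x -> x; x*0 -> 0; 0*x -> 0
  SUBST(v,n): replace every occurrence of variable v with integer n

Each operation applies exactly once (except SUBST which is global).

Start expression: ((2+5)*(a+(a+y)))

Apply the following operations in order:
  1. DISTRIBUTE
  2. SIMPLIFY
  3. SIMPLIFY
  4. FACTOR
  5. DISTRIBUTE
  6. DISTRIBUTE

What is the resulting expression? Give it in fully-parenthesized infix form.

Answer: ((7*a)+((7*a)+(7*y)))

Derivation:
Start: ((2+5)*(a+(a+y)))
Apply DISTRIBUTE at root (target: ((2+5)*(a+(a+y)))): ((2+5)*(a+(a+y))) -> (((2+5)*a)+((2+5)*(a+y)))
Apply SIMPLIFY at LL (target: (2+5)): (((2+5)*a)+((2+5)*(a+y))) -> ((7*a)+((2+5)*(a+y)))
Apply SIMPLIFY at RL (target: (2+5)): ((7*a)+((2+5)*(a+y))) -> ((7*a)+(7*(a+y)))
Apply FACTOR at root (target: ((7*a)+(7*(a+y)))): ((7*a)+(7*(a+y))) -> (7*(a+(a+y)))
Apply DISTRIBUTE at root (target: (7*(a+(a+y)))): (7*(a+(a+y))) -> ((7*a)+(7*(a+y)))
Apply DISTRIBUTE at R (target: (7*(a+y))): ((7*a)+(7*(a+y))) -> ((7*a)+((7*a)+(7*y)))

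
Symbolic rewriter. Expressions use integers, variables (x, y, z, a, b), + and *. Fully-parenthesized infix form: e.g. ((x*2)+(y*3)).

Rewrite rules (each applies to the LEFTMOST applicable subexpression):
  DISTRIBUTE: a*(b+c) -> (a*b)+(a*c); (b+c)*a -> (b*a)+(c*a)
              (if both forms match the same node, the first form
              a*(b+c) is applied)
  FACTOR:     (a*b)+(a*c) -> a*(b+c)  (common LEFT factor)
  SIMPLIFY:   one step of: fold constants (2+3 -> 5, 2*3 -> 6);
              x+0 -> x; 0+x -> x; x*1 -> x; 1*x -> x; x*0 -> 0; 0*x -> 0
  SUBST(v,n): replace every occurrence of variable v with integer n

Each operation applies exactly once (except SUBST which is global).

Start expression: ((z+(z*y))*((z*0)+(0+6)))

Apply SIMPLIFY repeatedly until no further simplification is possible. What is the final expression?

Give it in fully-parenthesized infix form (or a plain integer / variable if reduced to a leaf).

Answer: ((z+(z*y))*6)

Derivation:
Start: ((z+(z*y))*((z*0)+(0+6)))
Step 1: at RL: (z*0) -> 0; overall: ((z+(z*y))*((z*0)+(0+6))) -> ((z+(z*y))*(0+(0+6)))
Step 2: at R: (0+(0+6)) -> (0+6); overall: ((z+(z*y))*(0+(0+6))) -> ((z+(z*y))*(0+6))
Step 3: at R: (0+6) -> 6; overall: ((z+(z*y))*(0+6)) -> ((z+(z*y))*6)
Fixed point: ((z+(z*y))*6)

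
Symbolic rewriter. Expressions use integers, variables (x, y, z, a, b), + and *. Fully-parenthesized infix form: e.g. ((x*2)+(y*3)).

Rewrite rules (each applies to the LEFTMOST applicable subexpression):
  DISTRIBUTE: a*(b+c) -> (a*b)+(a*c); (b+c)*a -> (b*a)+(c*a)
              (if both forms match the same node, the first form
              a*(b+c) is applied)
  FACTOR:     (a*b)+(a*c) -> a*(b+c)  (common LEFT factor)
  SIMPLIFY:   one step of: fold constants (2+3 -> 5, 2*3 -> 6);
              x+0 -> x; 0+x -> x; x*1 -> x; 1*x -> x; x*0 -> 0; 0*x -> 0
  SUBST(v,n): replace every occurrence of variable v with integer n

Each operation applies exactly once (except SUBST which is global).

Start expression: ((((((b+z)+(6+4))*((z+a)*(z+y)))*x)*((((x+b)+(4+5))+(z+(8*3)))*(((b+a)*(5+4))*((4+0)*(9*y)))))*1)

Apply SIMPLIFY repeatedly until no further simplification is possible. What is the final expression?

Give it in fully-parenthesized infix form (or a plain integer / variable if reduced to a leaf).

Answer: (((((b+z)+10)*((z+a)*(z+y)))*x)*((((x+b)+9)+(z+24))*(((b+a)*9)*(4*(9*y)))))

Derivation:
Start: ((((((b+z)+(6+4))*((z+a)*(z+y)))*x)*((((x+b)+(4+5))+(z+(8*3)))*(((b+a)*(5+4))*((4+0)*(9*y)))))*1)
Step 1: at root: ((((((b+z)+(6+4))*((z+a)*(z+y)))*x)*((((x+b)+(4+5))+(z+(8*3)))*(((b+a)*(5+4))*((4+0)*(9*y)))))*1) -> (((((b+z)+(6+4))*((z+a)*(z+y)))*x)*((((x+b)+(4+5))+(z+(8*3)))*(((b+a)*(5+4))*((4+0)*(9*y))))); overall: ((((((b+z)+(6+4))*((z+a)*(z+y)))*x)*((((x+b)+(4+5))+(z+(8*3)))*(((b+a)*(5+4))*((4+0)*(9*y)))))*1) -> (((((b+z)+(6+4))*((z+a)*(z+y)))*x)*((((x+b)+(4+5))+(z+(8*3)))*(((b+a)*(5+4))*((4+0)*(9*y)))))
Step 2: at LLLR: (6+4) -> 10; overall: (((((b+z)+(6+4))*((z+a)*(z+y)))*x)*((((x+b)+(4+5))+(z+(8*3)))*(((b+a)*(5+4))*((4+0)*(9*y))))) -> (((((b+z)+10)*((z+a)*(z+y)))*x)*((((x+b)+(4+5))+(z+(8*3)))*(((b+a)*(5+4))*((4+0)*(9*y)))))
Step 3: at RLLR: (4+5) -> 9; overall: (((((b+z)+10)*((z+a)*(z+y)))*x)*((((x+b)+(4+5))+(z+(8*3)))*(((b+a)*(5+4))*((4+0)*(9*y))))) -> (((((b+z)+10)*((z+a)*(z+y)))*x)*((((x+b)+9)+(z+(8*3)))*(((b+a)*(5+4))*((4+0)*(9*y)))))
Step 4: at RLRR: (8*3) -> 24; overall: (((((b+z)+10)*((z+a)*(z+y)))*x)*((((x+b)+9)+(z+(8*3)))*(((b+a)*(5+4))*((4+0)*(9*y))))) -> (((((b+z)+10)*((z+a)*(z+y)))*x)*((((x+b)+9)+(z+24))*(((b+a)*(5+4))*((4+0)*(9*y)))))
Step 5: at RRLR: (5+4) -> 9; overall: (((((b+z)+10)*((z+a)*(z+y)))*x)*((((x+b)+9)+(z+24))*(((b+a)*(5+4))*((4+0)*(9*y))))) -> (((((b+z)+10)*((z+a)*(z+y)))*x)*((((x+b)+9)+(z+24))*(((b+a)*9)*((4+0)*(9*y)))))
Step 6: at RRRL: (4+0) -> 4; overall: (((((b+z)+10)*((z+a)*(z+y)))*x)*((((x+b)+9)+(z+24))*(((b+a)*9)*((4+0)*(9*y))))) -> (((((b+z)+10)*((z+a)*(z+y)))*x)*((((x+b)+9)+(z+24))*(((b+a)*9)*(4*(9*y)))))
Fixed point: (((((b+z)+10)*((z+a)*(z+y)))*x)*((((x+b)+9)+(z+24))*(((b+a)*9)*(4*(9*y)))))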